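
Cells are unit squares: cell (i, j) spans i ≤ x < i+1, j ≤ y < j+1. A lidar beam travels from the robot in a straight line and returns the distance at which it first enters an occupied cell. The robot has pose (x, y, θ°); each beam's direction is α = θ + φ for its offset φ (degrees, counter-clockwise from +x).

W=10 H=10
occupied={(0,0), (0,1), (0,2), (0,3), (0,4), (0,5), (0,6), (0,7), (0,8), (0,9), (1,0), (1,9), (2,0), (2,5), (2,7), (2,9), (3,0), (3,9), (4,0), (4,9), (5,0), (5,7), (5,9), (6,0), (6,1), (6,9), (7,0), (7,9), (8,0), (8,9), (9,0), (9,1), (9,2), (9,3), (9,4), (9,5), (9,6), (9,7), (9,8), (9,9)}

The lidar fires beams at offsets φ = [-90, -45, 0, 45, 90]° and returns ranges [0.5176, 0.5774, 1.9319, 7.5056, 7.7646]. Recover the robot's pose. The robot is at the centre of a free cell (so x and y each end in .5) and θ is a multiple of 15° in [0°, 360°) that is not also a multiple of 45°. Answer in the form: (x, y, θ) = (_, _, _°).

(x, y, θ) = (2.5, 1.5, 345°)

Candidates: 60 free-cell centres × 16 headings = 960 poses. Raycast each; keep the one whose scan matches to 4 dp.
  (5.5, 2.5, 15°): beam 1 = 1.5529 ≠ 0.5176 ✗
  (2.5, 3.5, 345°): beam 1 = 2.5882 ≠ 0.5176 ✗
  (5.5, 8.5, 345°): beam 3 = 3.6235 ≠ 1.9319 ✗
  …
  (2.5, 1.5, 345°): r_1=0.5176, r_2=0.5774, r_3=1.9319, r_4=7.5056, r_5=7.7646 — all match ✓
Unique over the lattice → pose = (2.5, 1.5, 345°).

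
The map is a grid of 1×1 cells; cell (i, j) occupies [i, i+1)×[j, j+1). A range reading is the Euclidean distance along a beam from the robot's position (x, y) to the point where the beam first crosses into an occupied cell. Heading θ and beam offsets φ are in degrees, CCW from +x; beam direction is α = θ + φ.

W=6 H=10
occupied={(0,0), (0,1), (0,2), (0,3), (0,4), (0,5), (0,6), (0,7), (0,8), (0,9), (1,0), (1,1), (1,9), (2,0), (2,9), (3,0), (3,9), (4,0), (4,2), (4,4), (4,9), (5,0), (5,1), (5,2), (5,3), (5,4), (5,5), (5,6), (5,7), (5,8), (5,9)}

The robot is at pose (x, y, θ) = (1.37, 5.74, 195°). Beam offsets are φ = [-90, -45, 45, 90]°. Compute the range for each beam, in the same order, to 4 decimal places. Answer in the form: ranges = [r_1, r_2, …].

ranges = [1.4296, 0.4272, 0.7400, 4.9072]

beam 1: φ=-90°, α=105°
  cosα=-0.2588 sinα=0.9659 | (1,5) | tMaxX 1.4296 tMaxY 0.2692 | tΔX 3.8637 tΔY 1.0353
    t=0.2692 [y] (1,6)
    t=1.3044 [y] (1,7)
    t=1.4296 [x] (0,7) — stop
  → r_1 = 1.4296
beam 2: φ=-45°, α=150°
  cosα=-0.8660 sinα=0.5000 | (1,5) | tMaxX 0.4272 tMaxY 0.5200 | tΔX 1.1547 tΔY 2.0000
    t=0.4272 [x] (0,5) — stop
  → r_2 = 0.4272
beam 3: φ=45°, α=240°
  cosα=-0.5000 sinα=-0.8660 | (1,5) | tMaxX 0.7400 tMaxY 0.8545 | tΔX 2.0000 tΔY 1.1547
    t=0.7400 [x] (0,5) — stop
  → r_3 = 0.7400
beam 4: φ=90°, α=285°
  cosα=0.2588 sinα=-0.9659 | (1,5) | tMaxX 2.4341 tMaxY 0.7661 | tΔX 3.8637 tΔY 1.0353
    t=0.7661 [y] (1,4)
    t=1.8014 [y] (1,3)
    t=2.4341 [x] (2,3)
    t=2.8367 [y] (2,2)
    t=3.8719 [y] (2,1)
    t=4.9072 [y] (2,0) — stop
  → r_4 = 4.9072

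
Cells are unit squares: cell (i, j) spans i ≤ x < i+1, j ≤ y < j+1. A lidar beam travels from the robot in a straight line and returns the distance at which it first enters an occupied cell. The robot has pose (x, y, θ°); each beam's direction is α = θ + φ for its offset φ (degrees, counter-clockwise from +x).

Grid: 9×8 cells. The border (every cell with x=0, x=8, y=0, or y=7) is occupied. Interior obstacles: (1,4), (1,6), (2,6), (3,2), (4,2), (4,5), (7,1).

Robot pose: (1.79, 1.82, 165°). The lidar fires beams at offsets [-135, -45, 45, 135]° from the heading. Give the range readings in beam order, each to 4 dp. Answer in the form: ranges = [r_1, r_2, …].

beam 1: φ=-135°, α=30°
  d=(0.8660,0.5000)  start (1,1)  tX=0.2425 tY=0.3600  stride 1/|dx|=1.1547 1/|dy|=2.0000
    cross x-line → (2,1), t=0.2425
    cross y-line → (2,2), t=0.3600
    cross x-line → (3,2), t=1.3972 (wall)
  → r_1 = 1.3972
beam 2: φ=-45°, α=120°
  d=(-0.5000,0.8660)  start (1,1)  tX=1.5800 tY=0.2078  stride 1/|dx|=2.0000 1/|dy|=1.1547
    cross y-line → (1,2), t=0.2078
    cross y-line → (1,3), t=1.3625
    cross x-line → (0,3), t=1.5800 (wall)
  → r_2 = 1.5800
beam 3: φ=45°, α=210°
  d=(-0.8660,-0.5000)  start (1,1)  tX=0.9122 tY=1.6400  stride 1/|dx|=1.1547 1/|dy|=2.0000
    cross x-line → (0,1), t=0.9122 (wall)
  → r_3 = 0.9122
beam 4: φ=135°, α=300°
  d=(0.5000,-0.8660)  start (1,1)  tX=0.4200 tY=0.9469  stride 1/|dx|=2.0000 1/|dy|=1.1547
    cross x-line → (2,1), t=0.4200
    cross y-line → (2,0), t=0.9469 (wall)
  → r_4 = 0.9469

ranges = [1.3972, 1.5800, 0.9122, 0.9469]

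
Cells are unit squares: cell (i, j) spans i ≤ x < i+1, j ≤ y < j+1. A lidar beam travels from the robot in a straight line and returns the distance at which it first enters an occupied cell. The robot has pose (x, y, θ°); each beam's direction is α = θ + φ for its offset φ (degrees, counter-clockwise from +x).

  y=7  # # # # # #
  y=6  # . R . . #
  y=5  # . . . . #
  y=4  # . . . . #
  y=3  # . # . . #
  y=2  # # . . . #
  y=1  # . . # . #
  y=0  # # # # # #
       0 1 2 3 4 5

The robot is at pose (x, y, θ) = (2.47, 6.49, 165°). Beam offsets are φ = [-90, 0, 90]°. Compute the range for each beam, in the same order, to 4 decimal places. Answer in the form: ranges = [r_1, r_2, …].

beam 1: φ=-90°, α=75°
  dir = (cos 75°, sin 75°) = (0.2588, 0.9659); from cell (2,6)
  next x-line at t=2.0478, next y-line at t=0.5280; Δt_x=3.8637, Δt_y=1.0353
    y: enter (2,7) at t=0.5280 ← occupied
  → r_1 = 0.5280
beam 2: φ=0°, α=165°
  dir = (cos 165°, sin 165°) = (-0.9659, 0.2588); from cell (2,6)
  next x-line at t=0.4866, next y-line at t=1.9705; Δt_x=1.0353, Δt_y=3.8637
    x: enter (1,6) at t=0.4866
    x: enter (0,6) at t=1.5219 ← occupied
  → r_2 = 1.5219
beam 3: φ=90°, α=255°
  dir = (cos 255°, sin 255°) = (-0.2588, -0.9659); from cell (2,6)
  next x-line at t=1.8159, next y-line at t=0.5073; Δt_x=3.8637, Δt_y=1.0353
    y: enter (2,5) at t=0.5073
    y: enter (2,4) at t=1.5426
    x: enter (1,4) at t=1.8159
    y: enter (1,3) at t=2.5778
    y: enter (1,2) at t=3.6131 ← occupied
  → r_3 = 3.6131

ranges = [0.5280, 1.5219, 3.6131]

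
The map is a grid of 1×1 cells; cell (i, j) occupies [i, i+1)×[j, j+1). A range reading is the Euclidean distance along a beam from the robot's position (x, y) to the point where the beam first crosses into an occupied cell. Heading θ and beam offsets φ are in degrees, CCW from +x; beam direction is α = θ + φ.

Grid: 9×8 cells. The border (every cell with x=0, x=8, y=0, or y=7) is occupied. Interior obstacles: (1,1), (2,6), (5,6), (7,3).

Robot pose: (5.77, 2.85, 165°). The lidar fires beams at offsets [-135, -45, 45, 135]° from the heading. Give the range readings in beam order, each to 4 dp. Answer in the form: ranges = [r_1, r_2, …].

ranges = [1.4203, 4.7920, 3.7000, 2.1362]

beam 1: φ=-135°, α=30°
  d=(0.8660,0.5000)  start (5,2)  tX=0.2656 tY=0.3000  stride 1/|dx|=1.1547 1/|dy|=2.0000
    cross x-line → (6,2), t=0.2656
    cross y-line → (6,3), t=0.3000
    cross x-line → (7,3), t=1.4203 (wall)
  → r_1 = 1.4203
beam 2: φ=-45°, α=120°
  d=(-0.5000,0.8660)  start (5,2)  tX=1.5400 tY=0.1732  stride 1/|dx|=2.0000 1/|dy|=1.1547
    cross y-line → (5,3), t=0.1732
    cross y-line → (5,4), t=1.3279
    cross x-line → (4,4), t=1.5400
    cross y-line → (4,5), t=2.4826
    cross x-line → (3,5), t=3.5400
    cross y-line → (3,6), t=3.6373
    cross y-line → (3,7), t=4.7920 (wall)
  → r_2 = 4.7920
beam 3: φ=45°, α=210°
  d=(-0.8660,-0.5000)  start (5,2)  tX=0.8891 tY=1.7000  stride 1/|dx|=1.1547 1/|dy|=2.0000
    cross x-line → (4,2), t=0.8891
    cross y-line → (4,1), t=1.7000
    cross x-line → (3,1), t=2.0438
    cross x-line → (2,1), t=3.1985
    cross y-line → (2,0), t=3.7000 (wall)
  → r_3 = 3.7000
beam 4: φ=135°, α=300°
  d=(0.5000,-0.8660)  start (5,2)  tX=0.4600 tY=0.9815  stride 1/|dx|=2.0000 1/|dy|=1.1547
    cross x-line → (6,2), t=0.4600
    cross y-line → (6,1), t=0.9815
    cross y-line → (6,0), t=2.1362 (wall)
  → r_4 = 2.1362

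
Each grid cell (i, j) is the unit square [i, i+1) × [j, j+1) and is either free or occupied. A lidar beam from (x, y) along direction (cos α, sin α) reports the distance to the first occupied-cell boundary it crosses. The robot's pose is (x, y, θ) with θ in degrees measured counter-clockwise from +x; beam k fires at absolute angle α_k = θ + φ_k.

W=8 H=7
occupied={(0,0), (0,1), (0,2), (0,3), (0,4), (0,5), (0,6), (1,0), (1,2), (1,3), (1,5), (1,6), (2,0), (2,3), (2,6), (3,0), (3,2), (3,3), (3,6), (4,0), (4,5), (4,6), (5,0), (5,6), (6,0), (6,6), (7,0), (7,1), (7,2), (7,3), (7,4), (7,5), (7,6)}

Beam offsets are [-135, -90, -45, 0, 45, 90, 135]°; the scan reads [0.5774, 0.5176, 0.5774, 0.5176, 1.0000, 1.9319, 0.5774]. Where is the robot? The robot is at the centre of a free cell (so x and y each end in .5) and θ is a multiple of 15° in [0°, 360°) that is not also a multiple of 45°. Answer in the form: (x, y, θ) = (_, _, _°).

Enumerate (i+0.5, j+0.5, θ) over the 23 free cells and 16 admissible headings. For each, cast all 7 beams and compare to the given ranges.
  (6.5, 5.5, 150°): beam 1 = 0.5176 ≠ 0.5774 ✗
  (2.5, 4.5, 60°): beam 1 = 0.5176 ≠ 0.5774 ✗
  (4.5, 4.5, 165°): beam 1 = 2.8868 ≠ 0.5774 ✗
  …
  (1.5, 1.5, 285°): r_1=0.5774, r_2=0.5176, r_3=0.5774, r_4=0.5176, r_5=1.0000, r_6=1.9319, r_7=0.5774 — all match ✓
No second candidate reproduces the full scan.

(x, y, θ) = (1.5, 1.5, 285°)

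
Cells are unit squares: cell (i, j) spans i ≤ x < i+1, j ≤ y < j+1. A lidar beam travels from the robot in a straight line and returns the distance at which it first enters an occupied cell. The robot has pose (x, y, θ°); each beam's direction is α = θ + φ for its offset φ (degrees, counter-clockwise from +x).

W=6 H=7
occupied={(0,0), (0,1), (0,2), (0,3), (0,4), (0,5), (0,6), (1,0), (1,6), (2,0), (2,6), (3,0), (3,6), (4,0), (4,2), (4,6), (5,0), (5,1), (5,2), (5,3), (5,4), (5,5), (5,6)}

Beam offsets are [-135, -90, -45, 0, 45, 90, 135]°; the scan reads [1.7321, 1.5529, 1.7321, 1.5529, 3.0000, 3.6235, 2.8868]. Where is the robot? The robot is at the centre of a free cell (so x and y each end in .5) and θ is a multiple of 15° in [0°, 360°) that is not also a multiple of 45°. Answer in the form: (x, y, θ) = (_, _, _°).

(x, y, θ) = (2.5, 4.5, 195°)

Enumerate (i+0.5, j+0.5, θ) over the 19 free cells and 16 admissible headings. For each, cast all 7 beams and compare to the given ranges.
  (4.5, 4.5, 15°): beam 1 = 4.0415 ≠ 1.7321 ✗
  (4.5, 5.5, 255°): beam 1 = 0.5774 ≠ 1.7321 ✗
  (3.5, 2.5, 15°): beam 3 = 0.5774 ≠ 1.7321 ✗
  (2.5, 3.5, 120°): beam 1 = 1.9319 ≠ 1.7321 ✗
  …
  (2.5, 4.5, 195°): r_1=1.7321, r_2=1.5529, r_3=1.7321, r_4=1.5529, r_5=3.0000, r_6=3.6235, r_7=2.8868 — all match ✓
No second candidate reproduces the full scan.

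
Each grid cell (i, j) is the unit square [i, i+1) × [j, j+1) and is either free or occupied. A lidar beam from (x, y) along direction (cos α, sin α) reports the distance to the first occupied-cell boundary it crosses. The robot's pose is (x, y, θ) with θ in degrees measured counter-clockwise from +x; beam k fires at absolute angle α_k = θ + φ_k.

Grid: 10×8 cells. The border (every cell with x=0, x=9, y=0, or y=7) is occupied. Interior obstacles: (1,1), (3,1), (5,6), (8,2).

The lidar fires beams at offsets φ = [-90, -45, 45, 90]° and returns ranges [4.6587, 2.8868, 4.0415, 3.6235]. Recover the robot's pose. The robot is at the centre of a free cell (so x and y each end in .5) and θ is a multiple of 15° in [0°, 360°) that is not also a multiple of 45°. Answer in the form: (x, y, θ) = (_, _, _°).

Candidates: 44 free-cell centres × 16 headings = 704 poses. Raycast each; keep the one whose scan matches to 4 dp.
  (3.5, 5.5, 330°): beam 1 = 4.0415 ≠ 4.6587 ✗
  (4.5, 5.5, 240°): beam 1 = 3.0000 ≠ 4.6587 ✗
  (1.5, 6.5, 240°): beam 1 = 0.5774 ≠ 4.6587 ✗
  (8.5, 6.5, 105°): beam 1 = 0.5176 ≠ 4.6587 ✗
  …
  (4.5, 3.5, 105°): r_1=4.6587, r_2=2.8868, r_3=4.0415, r_4=3.6235 — all match ✓
Unique over the lattice → pose = (4.5, 3.5, 105°).

(x, y, θ) = (4.5, 3.5, 105°)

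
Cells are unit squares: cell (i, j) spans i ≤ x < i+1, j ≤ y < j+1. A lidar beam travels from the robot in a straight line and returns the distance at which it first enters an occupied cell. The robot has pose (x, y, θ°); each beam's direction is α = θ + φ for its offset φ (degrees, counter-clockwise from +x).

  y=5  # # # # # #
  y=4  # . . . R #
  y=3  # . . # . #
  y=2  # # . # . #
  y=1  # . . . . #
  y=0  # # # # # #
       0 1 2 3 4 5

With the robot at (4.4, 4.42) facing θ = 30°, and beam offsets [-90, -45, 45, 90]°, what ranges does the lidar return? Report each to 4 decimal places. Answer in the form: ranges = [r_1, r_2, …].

beam 1: φ=-90°, α=300°
  cosα=0.5000 sinα=-0.8660 | (4,4) | tMaxX 1.2000 tMaxY 0.4850 | tΔX 2.0000 tΔY 1.1547
    t=0.4850 [y] (4,3)
    t=1.2000 [x] (5,3) — stop
  → r_1 = 1.2000
beam 2: φ=-45°, α=345°
  cosα=0.9659 sinα=-0.2588 | (4,4) | tMaxX 0.6212 tMaxY 1.6228 | tΔX 1.0353 tΔY 3.8637
    t=0.6212 [x] (5,4) — stop
  → r_2 = 0.6212
beam 3: φ=45°, α=75°
  cosα=0.2588 sinα=0.9659 | (4,4) | tMaxX 2.3182 tMaxY 0.6005 | tΔX 3.8637 tΔY 1.0353
    t=0.6005 [y] (4,5) — stop
  → r_3 = 0.6005
beam 4: φ=90°, α=120°
  cosα=-0.5000 sinα=0.8660 | (4,4) | tMaxX 0.8000 tMaxY 0.6697 | tΔX 2.0000 tΔY 1.1547
    t=0.6697 [y] (4,5) — stop
  → r_4 = 0.6697

ranges = [1.2000, 0.6212, 0.6005, 0.6697]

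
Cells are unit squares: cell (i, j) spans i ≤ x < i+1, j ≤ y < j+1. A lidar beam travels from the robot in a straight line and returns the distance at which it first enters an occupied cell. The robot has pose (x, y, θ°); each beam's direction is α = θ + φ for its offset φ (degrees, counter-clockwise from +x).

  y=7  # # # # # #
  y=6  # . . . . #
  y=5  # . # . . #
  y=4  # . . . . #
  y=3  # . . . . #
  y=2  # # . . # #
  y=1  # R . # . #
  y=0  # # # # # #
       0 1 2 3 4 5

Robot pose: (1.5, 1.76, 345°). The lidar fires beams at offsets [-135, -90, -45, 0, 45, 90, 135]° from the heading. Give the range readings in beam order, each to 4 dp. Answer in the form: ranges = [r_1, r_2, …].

ranges = [0.5774, 0.7868, 0.8776, 1.5529, 0.4800, 0.2485, 0.2771]

beam 1: φ=-135°, α=210°
  cosα=-0.8660 sinα=-0.5000 | (1,1) | tMaxX 0.5774 tMaxY 1.5200 | tΔX 1.1547 tΔY 2.0000
    t=0.5774 [x] (0,1) — stop
  → r_1 = 0.5774
beam 2: φ=-90°, α=255°
  cosα=-0.2588 sinα=-0.9659 | (1,1) | tMaxX 1.9319 tMaxY 0.7868 | tΔX 3.8637 tΔY 1.0353
    t=0.7868 [y] (1,0) — stop
  → r_2 = 0.7868
beam 3: φ=-45°, α=300°
  cosα=0.5000 sinα=-0.8660 | (1,1) | tMaxX 1.0000 tMaxY 0.8776 | tΔX 2.0000 tΔY 1.1547
    t=0.8776 [y] (1,0) — stop
  → r_3 = 0.8776
beam 4: φ=0°, α=345°
  cosα=0.9659 sinα=-0.2588 | (1,1) | tMaxX 0.5176 tMaxY 2.9364 | tΔX 1.0353 tΔY 3.8637
    t=0.5176 [x] (2,1)
    t=1.5529 [x] (3,1) — stop
  → r_4 = 1.5529
beam 5: φ=45°, α=30°
  cosα=0.8660 sinα=0.5000 | (1,1) | tMaxX 0.5774 tMaxY 0.4800 | tΔX 1.1547 tΔY 2.0000
    t=0.4800 [y] (1,2) — stop
  → r_5 = 0.4800
beam 6: φ=90°, α=75°
  cosα=0.2588 sinα=0.9659 | (1,1) | tMaxX 1.9319 tMaxY 0.2485 | tΔX 3.8637 tΔY 1.0353
    t=0.2485 [y] (1,2) — stop
  → r_6 = 0.2485
beam 7: φ=135°, α=120°
  cosα=-0.5000 sinα=0.8660 | (1,1) | tMaxX 1.0000 tMaxY 0.2771 | tΔX 2.0000 tΔY 1.1547
    t=0.2771 [y] (1,2) — stop
  → r_7 = 0.2771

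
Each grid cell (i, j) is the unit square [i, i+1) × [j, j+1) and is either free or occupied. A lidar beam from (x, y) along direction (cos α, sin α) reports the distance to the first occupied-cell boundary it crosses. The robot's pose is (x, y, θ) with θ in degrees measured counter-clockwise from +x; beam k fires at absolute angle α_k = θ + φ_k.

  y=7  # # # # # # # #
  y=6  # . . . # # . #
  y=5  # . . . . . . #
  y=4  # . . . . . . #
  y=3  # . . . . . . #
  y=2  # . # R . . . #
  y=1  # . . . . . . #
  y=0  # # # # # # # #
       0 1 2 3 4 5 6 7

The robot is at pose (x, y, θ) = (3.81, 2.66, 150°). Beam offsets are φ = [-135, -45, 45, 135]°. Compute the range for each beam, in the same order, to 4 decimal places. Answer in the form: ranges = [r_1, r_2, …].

beam 1: φ=-135°, α=15°
  d=(0.9659,0.2588)  start (3,2)  tX=0.1967 tY=1.3137  stride 1/|dx|=1.0353 1/|dy|=3.8637
    cross x-line → (4,2), t=0.1967
    cross x-line → (5,2), t=1.2320
    cross y-line → (5,3), t=1.3137
    cross x-line → (6,3), t=2.2673
    cross x-line → (7,3), t=3.3025 (wall)
  → r_1 = 3.3025
beam 2: φ=-45°, α=105°
  d=(-0.2588,0.9659)  start (3,2)  tX=3.1296 tY=0.3520  stride 1/|dx|=3.8637 1/|dy|=1.0353
    cross y-line → (3,3), t=0.3520
    cross y-line → (3,4), t=1.3873
    cross y-line → (3,5), t=2.4225
    cross x-line → (2,5), t=3.1296
    cross y-line → (2,6), t=3.4578
    cross y-line → (2,7), t=4.4931 (wall)
  → r_2 = 4.4931
beam 3: φ=45°, α=195°
  d=(-0.9659,-0.2588)  start (3,2)  tX=0.8386 tY=2.5500  stride 1/|dx|=1.0353 1/|dy|=3.8637
    cross x-line → (2,2), t=0.8386 (wall)
  → r_3 = 0.8386
beam 4: φ=135°, α=285°
  d=(0.2588,-0.9659)  start (3,2)  tX=0.7341 tY=0.6833  stride 1/|dx|=3.8637 1/|dy|=1.0353
    cross y-line → (3,1), t=0.6833
    cross x-line → (4,1), t=0.7341
    cross y-line → (4,0), t=1.7186 (wall)
  → r_4 = 1.7186

ranges = [3.3025, 4.4931, 0.8386, 1.7186]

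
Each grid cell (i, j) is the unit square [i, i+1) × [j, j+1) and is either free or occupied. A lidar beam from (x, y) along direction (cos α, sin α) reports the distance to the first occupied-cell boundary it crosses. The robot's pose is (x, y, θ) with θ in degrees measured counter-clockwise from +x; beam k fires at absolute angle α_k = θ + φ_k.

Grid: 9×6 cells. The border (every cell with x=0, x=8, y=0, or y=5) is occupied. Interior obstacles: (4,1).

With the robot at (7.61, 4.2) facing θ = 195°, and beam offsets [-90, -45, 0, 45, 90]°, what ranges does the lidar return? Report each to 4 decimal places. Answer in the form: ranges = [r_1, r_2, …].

ranges = [0.8282, 1.6000, 6.8432, 3.6950, 1.5068]

beam 1: φ=-90°, α=105°
  d=(-0.2588,0.9659)  start (7,4)  tX=2.3569 tY=0.8282  stride 1/|dx|=3.8637 1/|dy|=1.0353
    cross y-line → (7,5), t=0.8282 (wall)
  → r_1 = 0.8282
beam 2: φ=-45°, α=150°
  d=(-0.8660,0.5000)  start (7,4)  tX=0.7044 tY=1.6000  stride 1/|dx|=1.1547 1/|dy|=2.0000
    cross x-line → (6,4), t=0.7044
    cross y-line → (6,5), t=1.6000 (wall)
  → r_2 = 1.6000
beam 3: φ=0°, α=195°
  d=(-0.9659,-0.2588)  start (7,4)  tX=0.6315 tY=0.7727  stride 1/|dx|=1.0353 1/|dy|=3.8637
    cross x-line → (6,4), t=0.6315
    cross y-line → (6,3), t=0.7727
    cross x-line → (5,3), t=1.6668
    cross x-line → (4,3), t=2.7021
    cross x-line → (3,3), t=3.7373
    cross y-line → (3,2), t=4.6364
    cross x-line → (2,2), t=4.7726
    cross x-line → (1,2), t=5.8079
    cross x-line → (0,2), t=6.8432 (wall)
  → r_3 = 6.8432
beam 4: φ=45°, α=240°
  d=(-0.5000,-0.8660)  start (7,4)  tX=1.2200 tY=0.2309  stride 1/|dx|=2.0000 1/|dy|=1.1547
    cross y-line → (7,3), t=0.2309
    cross x-line → (6,3), t=1.2200
    cross y-line → (6,2), t=1.3856
    cross y-line → (6,1), t=2.5403
    cross x-line → (5,1), t=3.2200
    cross y-line → (5,0), t=3.6950 (wall)
  → r_4 = 3.6950
beam 5: φ=90°, α=285°
  d=(0.2588,-0.9659)  start (7,4)  tX=1.5068 tY=0.2071  stride 1/|dx|=3.8637 1/|dy|=1.0353
    cross y-line → (7,3), t=0.2071
    cross y-line → (7,2), t=1.2423
    cross x-line → (8,2), t=1.5068 (wall)
  → r_5 = 1.5068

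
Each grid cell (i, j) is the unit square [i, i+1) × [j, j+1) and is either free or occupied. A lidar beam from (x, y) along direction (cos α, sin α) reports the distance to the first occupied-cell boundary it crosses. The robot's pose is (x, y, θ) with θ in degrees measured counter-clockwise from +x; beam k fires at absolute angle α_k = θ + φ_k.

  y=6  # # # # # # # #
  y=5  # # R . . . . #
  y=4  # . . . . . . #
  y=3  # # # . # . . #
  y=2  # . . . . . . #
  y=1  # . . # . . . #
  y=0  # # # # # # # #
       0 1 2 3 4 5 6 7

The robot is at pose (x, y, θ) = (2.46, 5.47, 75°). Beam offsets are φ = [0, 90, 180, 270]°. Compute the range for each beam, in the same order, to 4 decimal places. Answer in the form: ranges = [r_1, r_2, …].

beam 1: φ=0°, α=75°
  cosα=0.2588 sinα=0.9659 | (2,5) | tMaxX 2.0864 tMaxY 0.5487 | tΔX 3.8637 tΔY 1.0353
    t=0.5487 [y] (2,6) — stop
  → r_1 = 0.5487
beam 2: φ=90°, α=165°
  cosα=-0.9659 sinα=0.2588 | (2,5) | tMaxX 0.4762 tMaxY 2.0478 | tΔX 1.0353 tΔY 3.8637
    t=0.4762 [x] (1,5) — stop
  → r_2 = 0.4762
beam 3: φ=180°, α=255°
  cosα=-0.2588 sinα=-0.9659 | (2,5) | tMaxX 1.7773 tMaxY 0.4866 | tΔX 3.8637 tΔY 1.0353
    t=0.4866 [y] (2,4)
    t=1.5219 [y] (2,3) — stop
  → r_3 = 1.5219
beam 4: φ=270°, α=345°
  cosα=0.9659 sinα=-0.2588 | (2,5) | tMaxX 0.5590 tMaxY 1.8159 | tΔX 1.0353 tΔY 3.8637
    t=0.5590 [x] (3,5)
    t=1.5943 [x] (4,5)
    t=1.8159 [y] (4,4)
    t=2.6296 [x] (5,4)
    t=3.6649 [x] (6,4)
    t=4.7002 [x] (7,4) — stop
  → r_4 = 4.7002

ranges = [0.5487, 0.4762, 1.5219, 4.7002]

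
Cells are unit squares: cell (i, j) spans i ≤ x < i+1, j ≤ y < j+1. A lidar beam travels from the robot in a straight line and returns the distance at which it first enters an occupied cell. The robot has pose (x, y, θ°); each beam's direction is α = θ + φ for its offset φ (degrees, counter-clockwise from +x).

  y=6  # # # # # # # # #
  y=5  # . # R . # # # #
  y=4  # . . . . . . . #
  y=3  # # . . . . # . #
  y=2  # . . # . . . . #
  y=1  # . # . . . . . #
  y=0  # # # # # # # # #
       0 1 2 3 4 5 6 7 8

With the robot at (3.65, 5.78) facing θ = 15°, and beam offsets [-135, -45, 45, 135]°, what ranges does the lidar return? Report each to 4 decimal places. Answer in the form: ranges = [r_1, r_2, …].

beam 1: φ=-135°, α=240°
  d=(-0.5000,-0.8660)  start (3,5)  tX=1.3000 tY=0.9007  stride 1/|dx|=2.0000 1/|dy|=1.1547
    cross y-line → (3,4), t=0.9007
    cross x-line → (2,4), t=1.3000
    cross y-line → (2,3), t=2.0554
    cross y-line → (2,2), t=3.2101
    cross x-line → (1,2), t=3.3000
    cross y-line → (1,1), t=4.3648
    cross x-line → (0,1), t=5.3000 (wall)
  → r_1 = 5.3000
beam 2: φ=-45°, α=330°
  d=(0.8660,-0.5000)  start (3,5)  tX=0.4041 tY=1.5600  stride 1/|dx|=1.1547 1/|dy|=2.0000
    cross x-line → (4,5), t=0.4041
    cross x-line → (5,5), t=1.5588 (wall)
  → r_2 = 1.5588
beam 3: φ=45°, α=60°
  d=(0.5000,0.8660)  start (3,5)  tX=0.7000 tY=0.2540  stride 1/|dx|=2.0000 1/|dy|=1.1547
    cross y-line → (3,6), t=0.2540 (wall)
  → r_3 = 0.2540
beam 4: φ=135°, α=150°
  d=(-0.8660,0.5000)  start (3,5)  tX=0.7506 tY=0.4400  stride 1/|dx|=1.1547 1/|dy|=2.0000
    cross y-line → (3,6), t=0.4400 (wall)
  → r_4 = 0.4400

ranges = [5.3000, 1.5588, 0.2540, 0.4400]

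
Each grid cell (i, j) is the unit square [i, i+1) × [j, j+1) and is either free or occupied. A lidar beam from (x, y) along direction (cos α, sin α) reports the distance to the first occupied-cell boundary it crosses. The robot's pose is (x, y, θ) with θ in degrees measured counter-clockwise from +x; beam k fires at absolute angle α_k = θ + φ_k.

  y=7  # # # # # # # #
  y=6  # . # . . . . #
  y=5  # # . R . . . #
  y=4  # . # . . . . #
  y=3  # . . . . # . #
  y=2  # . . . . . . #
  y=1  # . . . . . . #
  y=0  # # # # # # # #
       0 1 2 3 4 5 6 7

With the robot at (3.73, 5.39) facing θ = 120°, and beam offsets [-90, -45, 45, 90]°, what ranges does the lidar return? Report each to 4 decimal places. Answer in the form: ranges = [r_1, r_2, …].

beam 1: φ=-90°, α=30°
  dir = (cos 30°, sin 30°) = (0.8660, 0.5000); from cell (3,5)
  next x-line at t=0.3118, next y-line at t=1.2200; Δt_x=1.1547, Δt_y=2.0000
    x: enter (4,5) at t=0.3118
    y: enter (4,6) at t=1.2200
    x: enter (5,6) at t=1.4665
    x: enter (6,6) at t=2.6212
    y: enter (6,7) at t=3.2200 ← occupied
  → r_1 = 3.2200
beam 2: φ=-45°, α=75°
  dir = (cos 75°, sin 75°) = (0.2588, 0.9659); from cell (3,5)
  next x-line at t=1.0432, next y-line at t=0.6315; Δt_x=3.8637, Δt_y=1.0353
    y: enter (3,6) at t=0.6315
    x: enter (4,6) at t=1.0432
    y: enter (4,7) at t=1.6668 ← occupied
  → r_2 = 1.6668
beam 3: φ=45°, α=165°
  dir = (cos 165°, sin 165°) = (-0.9659, 0.2588); from cell (3,5)
  next x-line at t=0.7558, next y-line at t=2.3569; Δt_x=1.0353, Δt_y=3.8637
    x: enter (2,5) at t=0.7558
    x: enter (1,5) at t=1.7910 ← occupied
  → r_3 = 1.7910
beam 4: φ=90°, α=210°
  dir = (cos 210°, sin 210°) = (-0.8660, -0.5000); from cell (3,5)
  next x-line at t=0.8429, next y-line at t=0.7800; Δt_x=1.1547, Δt_y=2.0000
    y: enter (3,4) at t=0.7800
    x: enter (2,4) at t=0.8429 ← occupied
  → r_4 = 0.8429

ranges = [3.2200, 1.6668, 1.7910, 0.8429]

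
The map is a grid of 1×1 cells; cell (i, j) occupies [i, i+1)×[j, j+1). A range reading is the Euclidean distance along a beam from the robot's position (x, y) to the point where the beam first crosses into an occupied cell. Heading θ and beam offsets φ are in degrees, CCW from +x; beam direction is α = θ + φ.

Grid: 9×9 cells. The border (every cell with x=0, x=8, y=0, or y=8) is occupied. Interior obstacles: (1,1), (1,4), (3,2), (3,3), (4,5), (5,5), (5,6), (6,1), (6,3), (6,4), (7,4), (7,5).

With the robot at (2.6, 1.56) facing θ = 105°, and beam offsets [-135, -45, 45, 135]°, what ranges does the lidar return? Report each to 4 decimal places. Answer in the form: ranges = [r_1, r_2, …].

beam 1: φ=-135°, α=330°
  dir = (cos 330°, sin 330°) = (0.8660, -0.5000); from cell (2,1)
  next x-line at t=0.4619, next y-line at t=1.1200; Δt_x=1.1547, Δt_y=2.0000
    x: enter (3,1) at t=0.4619
    y: enter (3,0) at t=1.1200 ← occupied
  → r_1 = 1.1200
beam 2: φ=-45°, α=60°
  dir = (cos 60°, sin 60°) = (0.5000, 0.8660); from cell (2,1)
  next x-line at t=0.8000, next y-line at t=0.5081; Δt_x=2.0000, Δt_y=1.1547
    y: enter (2,2) at t=0.5081
    x: enter (3,2) at t=0.8000 ← occupied
  → r_2 = 0.8000
beam 3: φ=45°, α=150°
  dir = (cos 150°, sin 150°) = (-0.8660, 0.5000); from cell (2,1)
  next x-line at t=0.6928, next y-line at t=0.8800; Δt_x=1.1547, Δt_y=2.0000
    x: enter (1,1) at t=0.6928 ← occupied
  → r_3 = 0.6928
beam 4: φ=135°, α=240°
  dir = (cos 240°, sin 240°) = (-0.5000, -0.8660); from cell (2,1)
  next x-line at t=1.2000, next y-line at t=0.6466; Δt_x=2.0000, Δt_y=1.1547
    y: enter (2,0) at t=0.6466 ← occupied
  → r_4 = 0.6466

ranges = [1.1200, 0.8000, 0.6928, 0.6466]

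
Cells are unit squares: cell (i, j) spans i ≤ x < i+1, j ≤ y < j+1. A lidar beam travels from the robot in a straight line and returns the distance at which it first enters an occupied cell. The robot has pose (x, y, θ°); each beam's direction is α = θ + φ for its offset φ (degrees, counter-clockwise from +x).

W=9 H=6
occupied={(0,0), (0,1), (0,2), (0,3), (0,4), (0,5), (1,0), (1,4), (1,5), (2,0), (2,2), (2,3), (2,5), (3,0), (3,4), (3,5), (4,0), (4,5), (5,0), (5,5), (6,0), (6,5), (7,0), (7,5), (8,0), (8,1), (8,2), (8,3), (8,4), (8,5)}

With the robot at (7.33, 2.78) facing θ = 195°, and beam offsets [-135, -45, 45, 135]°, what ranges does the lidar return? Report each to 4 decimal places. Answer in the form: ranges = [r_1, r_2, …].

ranges = [1.3400, 3.8452, 2.0554, 0.7736]

beam 1: φ=-135°, α=60°
  direction (0.5000, 0.8660); cell (7,2); t to first gridline: x 1.3400, y 0.2540 (then +2.0000 / +1.1547)
    (7,3) via y @ 0.2540
    (8,3) via x @ 1.3400  # hit
  → r_1 = 1.3400
beam 2: φ=-45°, α=150°
  direction (-0.8660, 0.5000); cell (7,2); t to first gridline: x 0.3811, y 0.4400 (then +1.1547 / +2.0000)
    (6,2) via x @ 0.3811
    (6,3) via y @ 0.4400
    (5,3) via x @ 1.5358
    (5,4) via y @ 2.4400
    (4,4) via x @ 2.6905
    (3,4) via x @ 3.8452  # hit
  → r_2 = 3.8452
beam 3: φ=45°, α=240°
  direction (-0.5000, -0.8660); cell (7,2); t to first gridline: x 0.6600, y 0.9007 (then +2.0000 / +1.1547)
    (6,2) via x @ 0.6600
    (6,1) via y @ 0.9007
    (6,0) via y @ 2.0554  # hit
  → r_3 = 2.0554
beam 4: φ=135°, α=330°
  direction (0.8660, -0.5000); cell (7,2); t to first gridline: x 0.7736, y 1.5600 (then +1.1547 / +2.0000)
    (8,2) via x @ 0.7736  # hit
  → r_4 = 0.7736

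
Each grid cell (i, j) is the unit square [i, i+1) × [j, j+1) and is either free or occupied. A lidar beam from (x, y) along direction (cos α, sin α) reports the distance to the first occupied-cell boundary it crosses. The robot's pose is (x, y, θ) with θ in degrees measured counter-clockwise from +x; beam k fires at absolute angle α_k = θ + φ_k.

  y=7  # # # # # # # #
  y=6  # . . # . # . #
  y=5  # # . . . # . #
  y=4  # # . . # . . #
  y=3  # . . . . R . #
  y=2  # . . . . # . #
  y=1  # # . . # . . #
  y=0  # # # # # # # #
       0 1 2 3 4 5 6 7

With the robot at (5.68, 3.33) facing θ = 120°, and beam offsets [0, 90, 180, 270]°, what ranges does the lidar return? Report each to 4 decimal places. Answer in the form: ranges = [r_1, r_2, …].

beam 1: φ=0°, α=120°
  dir = (cos 120°, sin 120°) = (-0.5000, 0.8660); from cell (5,3)
  next x-line at t=1.3600, next y-line at t=0.7736; Δt_x=2.0000, Δt_y=1.1547
    y: enter (5,4) at t=0.7736
    x: enter (4,4) at t=1.3600 ← occupied
  → r_1 = 1.3600
beam 2: φ=90°, α=210°
  dir = (cos 210°, sin 210°) = (-0.8660, -0.5000); from cell (5,3)
  next x-line at t=0.7852, next y-line at t=0.6600; Δt_x=1.1547, Δt_y=2.0000
    y: enter (5,2) at t=0.6600 ← occupied
  → r_2 = 0.6600
beam 3: φ=180°, α=300°
  dir = (cos 300°, sin 300°) = (0.5000, -0.8660); from cell (5,3)
  next x-line at t=0.6400, next y-line at t=0.3811; Δt_x=2.0000, Δt_y=1.1547
    y: enter (5,2) at t=0.3811 ← occupied
  → r_3 = 0.3811
beam 4: φ=270°, α=30°
  dir = (cos 30°, sin 30°) = (0.8660, 0.5000); from cell (5,3)
  next x-line at t=0.3695, next y-line at t=1.3400; Δt_x=1.1547, Δt_y=2.0000
    x: enter (6,3) at t=0.3695
    y: enter (6,4) at t=1.3400
    x: enter (7,4) at t=1.5242 ← occupied
  → r_4 = 1.5242

ranges = [1.3600, 0.6600, 0.3811, 1.5242]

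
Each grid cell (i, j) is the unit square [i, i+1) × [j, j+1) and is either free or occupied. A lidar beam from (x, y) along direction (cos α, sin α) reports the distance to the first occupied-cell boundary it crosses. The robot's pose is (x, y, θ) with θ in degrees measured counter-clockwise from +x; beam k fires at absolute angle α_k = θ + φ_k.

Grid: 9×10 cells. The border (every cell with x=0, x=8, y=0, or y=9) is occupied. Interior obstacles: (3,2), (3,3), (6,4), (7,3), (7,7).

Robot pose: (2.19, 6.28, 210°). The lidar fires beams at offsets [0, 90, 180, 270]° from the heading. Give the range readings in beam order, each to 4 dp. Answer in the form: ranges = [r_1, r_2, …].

beam 1: φ=0°, α=210°
  cosα=-0.8660 sinα=-0.5000 | (2,6) | tMaxX 0.2194 tMaxY 0.5600 | tΔX 1.1547 tΔY 2.0000
    t=0.2194 [x] (1,6)
    t=0.5600 [y] (1,5)
    t=1.3741 [x] (0,5) — stop
  → r_1 = 1.3741
beam 2: φ=90°, α=300°
  cosα=0.5000 sinα=-0.8660 | (2,6) | tMaxX 1.6200 tMaxY 0.3233 | tΔX 2.0000 tΔY 1.1547
    t=0.3233 [y] (2,5)
    t=1.4780 [y] (2,4)
    t=1.6200 [x] (3,4)
    t=2.6327 [y] (3,3) — stop
  → r_2 = 2.6327
beam 3: φ=180°, α=30°
  cosα=0.8660 sinα=0.5000 | (2,6) | tMaxX 0.9353 tMaxY 1.4400 | tΔX 1.1547 tΔY 2.0000
    t=0.9353 [x] (3,6)
    t=1.4400 [y] (3,7)
    t=2.0900 [x] (4,7)
    t=3.2447 [x] (5,7)
    t=3.4400 [y] (5,8)
    t=4.3994 [x] (6,8)
    t=5.4400 [y] (6,9) — stop
  → r_3 = 5.4400
beam 4: φ=270°, α=120°
  cosα=-0.5000 sinα=0.8660 | (2,6) | tMaxX 0.3800 tMaxY 0.8314 | tΔX 2.0000 tΔY 1.1547
    t=0.3800 [x] (1,6)
    t=0.8314 [y] (1,7)
    t=1.9861 [y] (1,8)
    t=2.3800 [x] (0,8) — stop
  → r_4 = 2.3800

ranges = [1.3741, 2.6327, 5.4400, 2.3800]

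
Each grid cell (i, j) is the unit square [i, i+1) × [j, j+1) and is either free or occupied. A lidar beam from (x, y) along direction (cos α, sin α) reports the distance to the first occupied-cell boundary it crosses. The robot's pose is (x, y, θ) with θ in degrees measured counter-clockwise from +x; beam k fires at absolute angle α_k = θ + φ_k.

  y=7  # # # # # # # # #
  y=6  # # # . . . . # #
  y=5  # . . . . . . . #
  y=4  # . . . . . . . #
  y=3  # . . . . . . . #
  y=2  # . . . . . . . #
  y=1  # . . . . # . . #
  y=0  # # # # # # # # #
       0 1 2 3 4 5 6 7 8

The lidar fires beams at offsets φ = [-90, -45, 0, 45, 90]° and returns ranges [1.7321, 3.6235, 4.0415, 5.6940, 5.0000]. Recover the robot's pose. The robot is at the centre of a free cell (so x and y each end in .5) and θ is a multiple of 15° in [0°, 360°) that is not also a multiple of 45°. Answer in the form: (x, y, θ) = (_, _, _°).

Enumerate (i+0.5, j+0.5, θ) over the 38 free cells and 16 admissible headings. For each, cast all 5 beams and compare to the given ranges.
  (6.5, 1.5, 195°): beam 1 = 5.6940 ≠ 1.7321 ✗
  (7.5, 1.5, 75°): beam 1 = 0.5176 ≠ 1.7321 ✗
  (3.5, 2.5, 120°): beam 1 = 5.1962 ≠ 1.7321 ✗
  (3.5, 3.5, 285°): beam 1 = 2.5882 ≠ 1.7321 ✗
  (4.5, 6.5, 240°): beam 1 = 1.0000 ≠ 1.7321 ✗
  …
  (2.5, 4.5, 300°): r_1=1.7321, r_2=3.6235, r_3=4.0415, r_4=5.6940, r_5=5.0000 — all match ✓
Only this pose fits every beam.

(x, y, θ) = (2.5, 4.5, 300°)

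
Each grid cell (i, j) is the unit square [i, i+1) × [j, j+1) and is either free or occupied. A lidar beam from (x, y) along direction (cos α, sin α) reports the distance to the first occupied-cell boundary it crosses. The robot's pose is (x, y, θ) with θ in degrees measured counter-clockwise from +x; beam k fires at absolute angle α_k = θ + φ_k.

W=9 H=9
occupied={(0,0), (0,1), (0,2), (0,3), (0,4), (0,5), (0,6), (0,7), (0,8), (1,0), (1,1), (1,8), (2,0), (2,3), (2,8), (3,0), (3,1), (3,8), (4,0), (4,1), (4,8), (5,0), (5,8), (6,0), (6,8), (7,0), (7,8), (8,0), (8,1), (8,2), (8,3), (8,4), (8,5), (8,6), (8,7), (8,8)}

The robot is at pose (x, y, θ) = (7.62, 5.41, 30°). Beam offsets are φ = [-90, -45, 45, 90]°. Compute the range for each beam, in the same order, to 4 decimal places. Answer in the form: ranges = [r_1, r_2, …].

beam 1: φ=-90°, α=300°
  direction (0.5000, -0.8660); cell (7,5); t to first gridline: x 0.7600, y 0.4734 (then +2.0000 / +1.1547)
    (7,4) via y @ 0.4734
    (8,4) via x @ 0.7600  # hit
  → r_1 = 0.7600
beam 2: φ=-45°, α=345°
  direction (0.9659, -0.2588); cell (7,5); t to first gridline: x 0.3934, y 1.5841 (then +1.0353 / +3.8637)
    (8,5) via x @ 0.3934  # hit
  → r_2 = 0.3934
beam 3: φ=45°, α=75°
  direction (0.2588, 0.9659); cell (7,5); t to first gridline: x 1.4682, y 0.6108 (then +3.8637 / +1.0353)
    (7,6) via y @ 0.6108
    (8,6) via x @ 1.4682  # hit
  → r_3 = 1.4682
beam 4: φ=90°, α=120°
  direction (-0.5000, 0.8660); cell (7,5); t to first gridline: x 1.2400, y 0.6813 (then +2.0000 / +1.1547)
    (7,6) via y @ 0.6813
    (6,6) via x @ 1.2400
    (6,7) via y @ 1.8360
    (6,8) via y @ 2.9907  # hit
  → r_4 = 2.9907

ranges = [0.7600, 0.3934, 1.4682, 2.9907]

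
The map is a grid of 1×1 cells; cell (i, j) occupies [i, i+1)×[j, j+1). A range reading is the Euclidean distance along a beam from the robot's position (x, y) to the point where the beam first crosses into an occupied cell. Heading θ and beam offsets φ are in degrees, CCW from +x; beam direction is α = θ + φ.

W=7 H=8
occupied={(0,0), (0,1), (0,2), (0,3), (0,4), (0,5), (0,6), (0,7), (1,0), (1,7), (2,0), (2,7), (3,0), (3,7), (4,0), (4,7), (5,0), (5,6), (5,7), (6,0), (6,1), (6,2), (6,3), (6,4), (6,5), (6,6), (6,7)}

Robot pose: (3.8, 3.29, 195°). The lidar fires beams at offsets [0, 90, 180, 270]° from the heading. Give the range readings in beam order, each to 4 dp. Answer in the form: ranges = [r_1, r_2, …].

beam 1: φ=0°, α=195°
  cosα=-0.9659 sinα=-0.2588 | (3,3) | tMaxX 0.8282 tMaxY 1.1205 | tΔX 1.0353 tΔY 3.8637
    t=0.8282 [x] (2,3)
    t=1.1205 [y] (2,2)
    t=1.8635 [x] (1,2)
    t=2.8988 [x] (0,2) — stop
  → r_1 = 2.8988
beam 2: φ=90°, α=285°
  cosα=0.2588 sinα=-0.9659 | (3,3) | tMaxX 0.7727 tMaxY 0.3002 | tΔX 3.8637 tΔY 1.0353
    t=0.3002 [y] (3,2)
    t=0.7727 [x] (4,2)
    t=1.3355 [y] (4,1)
    t=2.3708 [y] (4,0) — stop
  → r_2 = 2.3708
beam 3: φ=180°, α=15°
  cosα=0.9659 sinα=0.2588 | (3,3) | tMaxX 0.2071 tMaxY 2.7432 | tΔX 1.0353 tΔY 3.8637
    t=0.2071 [x] (4,3)
    t=1.2423 [x] (5,3)
    t=2.2776 [x] (6,3) — stop
  → r_3 = 2.2776
beam 4: φ=270°, α=105°
  cosα=-0.2588 sinα=0.9659 | (3,3) | tMaxX 3.0910 tMaxY 0.7350 | tΔX 3.8637 tΔY 1.0353
    t=0.7350 [y] (3,4)
    t=1.7703 [y] (3,5)
    t=2.8056 [y] (3,6)
    t=3.0910 [x] (2,6)
    t=3.8409 [y] (2,7) — stop
  → r_4 = 3.8409

ranges = [2.8988, 2.3708, 2.2776, 3.8409]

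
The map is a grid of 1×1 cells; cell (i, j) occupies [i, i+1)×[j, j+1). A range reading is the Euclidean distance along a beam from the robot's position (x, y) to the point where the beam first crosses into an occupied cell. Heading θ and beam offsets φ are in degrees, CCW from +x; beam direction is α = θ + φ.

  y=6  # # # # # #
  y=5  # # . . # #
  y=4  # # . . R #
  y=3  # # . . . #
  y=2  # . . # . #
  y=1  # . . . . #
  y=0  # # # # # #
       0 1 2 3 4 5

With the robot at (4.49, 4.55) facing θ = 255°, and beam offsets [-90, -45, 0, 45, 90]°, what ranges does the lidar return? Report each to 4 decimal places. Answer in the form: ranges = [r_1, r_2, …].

ranges = [2.5778, 2.8752, 1.8932, 1.0200, 0.5280]

beam 1: φ=-90°, α=165°
  d=(-0.9659,0.2588)  start (4,4)  tX=0.5073 tY=1.7387  stride 1/|dx|=1.0353 1/|dy|=3.8637
    cross x-line → (3,4), t=0.5073
    cross x-line → (2,4), t=1.5426
    cross y-line → (2,5), t=1.7387
    cross x-line → (1,5), t=2.5778 (wall)
  → r_1 = 2.5778
beam 2: φ=-45°, α=210°
  d=(-0.8660,-0.5000)  start (4,4)  tX=0.5658 tY=1.1000  stride 1/|dx|=1.1547 1/|dy|=2.0000
    cross x-line → (3,4), t=0.5658
    cross y-line → (3,3), t=1.1000
    cross x-line → (2,3), t=1.7205
    cross x-line → (1,3), t=2.8752 (wall)
  → r_2 = 2.8752
beam 3: φ=0°, α=255°
  d=(-0.2588,-0.9659)  start (4,4)  tX=1.8932 tY=0.5694  stride 1/|dx|=3.8637 1/|dy|=1.0353
    cross y-line → (4,3), t=0.5694
    cross y-line → (4,2), t=1.6047
    cross x-line → (3,2), t=1.8932 (wall)
  → r_3 = 1.8932
beam 4: φ=45°, α=300°
  d=(0.5000,-0.8660)  start (4,4)  tX=1.0200 tY=0.6351  stride 1/|dx|=2.0000 1/|dy|=1.1547
    cross y-line → (4,3), t=0.6351
    cross x-line → (5,3), t=1.0200 (wall)
  → r_4 = 1.0200
beam 5: φ=90°, α=345°
  d=(0.9659,-0.2588)  start (4,4)  tX=0.5280 tY=2.1250  stride 1/|dx|=1.0353 1/|dy|=3.8637
    cross x-line → (5,4), t=0.5280 (wall)
  → r_5 = 0.5280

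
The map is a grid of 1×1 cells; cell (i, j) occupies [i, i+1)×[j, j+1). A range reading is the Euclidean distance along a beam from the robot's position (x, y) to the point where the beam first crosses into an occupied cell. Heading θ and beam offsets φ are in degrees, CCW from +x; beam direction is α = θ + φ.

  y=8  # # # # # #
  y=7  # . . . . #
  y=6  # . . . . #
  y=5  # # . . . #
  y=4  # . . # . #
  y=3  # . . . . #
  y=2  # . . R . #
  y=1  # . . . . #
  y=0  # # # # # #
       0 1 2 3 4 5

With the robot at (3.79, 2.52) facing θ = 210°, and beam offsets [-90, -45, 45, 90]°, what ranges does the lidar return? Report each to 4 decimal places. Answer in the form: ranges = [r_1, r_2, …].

ranges = [3.5800, 2.8884, 1.5736, 1.7551]

beam 1: φ=-90°, α=120°
  direction (-0.5000, 0.8660); cell (3,2); t to first gridline: x 1.5800, y 0.5543 (then +2.0000 / +1.1547)
    (3,3) via y @ 0.5543
    (2,3) via x @ 1.5800
    (2,4) via y @ 1.7090
    (2,5) via y @ 2.8637
    (1,5) via x @ 3.5800  # hit
  → r_1 = 3.5800
beam 2: φ=-45°, α=165°
  direction (-0.9659, 0.2588); cell (3,2); t to first gridline: x 0.8179, y 1.8546 (then +1.0353 / +3.8637)
    (2,2) via x @ 0.8179
    (1,2) via x @ 1.8531
    (1,3) via y @ 1.8546
    (0,3) via x @ 2.8884  # hit
  → r_2 = 2.8884
beam 3: φ=45°, α=255°
  direction (-0.2588, -0.9659); cell (3,2); t to first gridline: x 3.0523, y 0.5383 (then +3.8637 / +1.0353)
    (3,1) via y @ 0.5383
    (3,0) via y @ 1.5736  # hit
  → r_3 = 1.5736
beam 4: φ=90°, α=300°
  direction (0.5000, -0.8660); cell (3,2); t to first gridline: x 0.4200, y 0.6004 (then +2.0000 / +1.1547)
    (4,2) via x @ 0.4200
    (4,1) via y @ 0.6004
    (4,0) via y @ 1.7551  # hit
  → r_4 = 1.7551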